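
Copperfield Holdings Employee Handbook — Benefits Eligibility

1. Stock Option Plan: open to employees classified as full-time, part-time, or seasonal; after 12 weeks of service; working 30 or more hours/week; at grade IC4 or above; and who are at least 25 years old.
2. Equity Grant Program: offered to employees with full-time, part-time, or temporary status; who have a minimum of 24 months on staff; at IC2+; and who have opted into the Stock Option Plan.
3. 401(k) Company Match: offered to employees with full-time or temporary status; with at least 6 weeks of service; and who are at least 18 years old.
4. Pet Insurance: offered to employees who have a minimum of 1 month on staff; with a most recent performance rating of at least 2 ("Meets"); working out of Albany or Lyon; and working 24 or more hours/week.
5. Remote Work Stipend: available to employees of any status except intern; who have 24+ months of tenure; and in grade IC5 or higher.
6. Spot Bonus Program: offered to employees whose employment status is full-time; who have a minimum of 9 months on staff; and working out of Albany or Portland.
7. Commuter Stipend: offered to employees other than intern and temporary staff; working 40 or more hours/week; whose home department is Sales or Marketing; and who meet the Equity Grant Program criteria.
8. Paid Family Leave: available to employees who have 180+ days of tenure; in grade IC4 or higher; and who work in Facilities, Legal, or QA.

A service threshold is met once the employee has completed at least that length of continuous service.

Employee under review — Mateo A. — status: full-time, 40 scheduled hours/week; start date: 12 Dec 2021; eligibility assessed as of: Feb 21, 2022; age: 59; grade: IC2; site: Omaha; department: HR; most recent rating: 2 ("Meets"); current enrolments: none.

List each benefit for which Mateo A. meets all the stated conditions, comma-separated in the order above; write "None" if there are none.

Service from 12 Dec 2021 to Feb 21, 2022: 71 days.
Stock Option Plan — status full-time ✓; service 71 days < 12 weeks (≈84 days) ✗ → not eligible.
Equity Grant Program — status full-time ✓; service 71 days < 24 months (≈720 days) ✗ → not eligible.
401(k) Company Match — status full-time ✓; service 71 days ≥ 6 weeks (≈42 days) ✓; age 59 ≥ 18 ✓ → eligible.
Pet Insurance — service 71 days ≥ 1 month (≈30 days) ✓; rating 2 ≥ 2 ✓; site Omaha ✗ (not Albany or Lyon) → not eligible.
Remote Work Stipend — status full-time ✓ (not excluded); service 71 days < 24 months (≈720 days) ✗ → not eligible.
Spot Bonus Program — status full-time ✓; service 71 days < 9 months (≈270 days) ✗ → not eligible.
Commuter Stipend — status full-time ✓ (not excluded); 40 hrs/wk ≥ 40 ✓; dept HR ✗ → not eligible.
Paid Family Leave — service 71 days < 180 days ✗ → not eligible.

401(k) Company Match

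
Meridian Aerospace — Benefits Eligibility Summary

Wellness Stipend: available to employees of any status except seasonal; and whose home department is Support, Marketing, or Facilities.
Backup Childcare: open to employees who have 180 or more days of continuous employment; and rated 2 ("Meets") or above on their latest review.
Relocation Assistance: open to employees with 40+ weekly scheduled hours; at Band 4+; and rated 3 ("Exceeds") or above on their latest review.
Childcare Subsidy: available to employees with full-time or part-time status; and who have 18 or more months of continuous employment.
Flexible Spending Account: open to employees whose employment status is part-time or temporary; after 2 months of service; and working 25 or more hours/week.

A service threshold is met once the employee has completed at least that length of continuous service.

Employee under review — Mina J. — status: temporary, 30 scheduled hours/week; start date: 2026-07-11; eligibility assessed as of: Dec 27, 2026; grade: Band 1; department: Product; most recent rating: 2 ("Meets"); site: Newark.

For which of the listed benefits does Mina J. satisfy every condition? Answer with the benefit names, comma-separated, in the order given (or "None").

Service from 2026-07-11 to Dec 27, 2026: 169 days.
Wellness Stipend — status temporary ✓ (not excluded); dept Product ✗ → not eligible.
Backup Childcare — service 169 days < 180 days ✗ → not eligible.
Relocation Assistance — 30 hrs/wk < 40 ✗ → not eligible.
Childcare Subsidy — status temporary ✗ (requires full-time or part-time) → not eligible.
Flexible Spending Account — status temporary ✓; service 169 days ≥ 2 months (≈60 days) ✓; 30 hrs/wk ≥ 25 ✓ → eligible.

Flexible Spending Account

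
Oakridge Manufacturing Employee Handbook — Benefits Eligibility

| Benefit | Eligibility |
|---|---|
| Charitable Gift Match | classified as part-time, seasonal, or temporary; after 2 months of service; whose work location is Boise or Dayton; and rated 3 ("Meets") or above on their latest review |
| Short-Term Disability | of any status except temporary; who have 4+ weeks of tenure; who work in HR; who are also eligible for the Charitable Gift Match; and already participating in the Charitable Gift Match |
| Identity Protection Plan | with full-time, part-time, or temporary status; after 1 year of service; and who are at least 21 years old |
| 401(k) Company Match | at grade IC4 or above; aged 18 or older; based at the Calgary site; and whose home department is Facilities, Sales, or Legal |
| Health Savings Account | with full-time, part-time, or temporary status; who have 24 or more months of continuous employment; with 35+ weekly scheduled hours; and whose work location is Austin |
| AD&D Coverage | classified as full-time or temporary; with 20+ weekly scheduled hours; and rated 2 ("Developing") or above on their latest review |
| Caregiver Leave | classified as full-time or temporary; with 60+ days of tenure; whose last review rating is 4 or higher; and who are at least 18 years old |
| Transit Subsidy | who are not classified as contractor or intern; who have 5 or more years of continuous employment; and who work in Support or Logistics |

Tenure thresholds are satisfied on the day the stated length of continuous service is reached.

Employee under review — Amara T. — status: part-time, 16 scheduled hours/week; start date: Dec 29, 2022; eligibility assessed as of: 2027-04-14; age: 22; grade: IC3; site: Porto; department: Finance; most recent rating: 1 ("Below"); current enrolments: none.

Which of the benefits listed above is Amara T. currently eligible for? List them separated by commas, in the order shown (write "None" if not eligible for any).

Service from Dec 29, 2022 to 2027-04-14: 1567 days.
Charitable Gift Match — status part-time ✓; service 1567 days ≥ 2 months (≈60 days) ✓; site Porto ✗ (not Boise or Dayton) → not eligible.
Short-Term Disability — status part-time ✓ (not excluded); service 1567 days ≥ 4 weeks (≈28 days) ✓; dept Finance ✗ → not eligible.
Identity Protection Plan — status part-time ✓; service 1567 days ≥ 1 year (≈365 days) ✓; age 22 ≥ 21 ✓ → eligible.
401(k) Company Match — grade IC3 < IC4 ✗ → not eligible.
Health Savings Account — status part-time ✓; service 1567 days ≥ 24 months (≈720 days) ✓; 16 hrs/wk < 35 ✗ → not eligible.
AD&D Coverage — status part-time ✗ (requires full-time or temporary) → not eligible.
Caregiver Leave — status part-time ✗ (requires full-time or temporary) → not eligible.
Transit Subsidy — status part-time ✓ (not excluded); service 1567 days < 5 years (≈1825 days) ✗ → not eligible.

Identity Protection Plan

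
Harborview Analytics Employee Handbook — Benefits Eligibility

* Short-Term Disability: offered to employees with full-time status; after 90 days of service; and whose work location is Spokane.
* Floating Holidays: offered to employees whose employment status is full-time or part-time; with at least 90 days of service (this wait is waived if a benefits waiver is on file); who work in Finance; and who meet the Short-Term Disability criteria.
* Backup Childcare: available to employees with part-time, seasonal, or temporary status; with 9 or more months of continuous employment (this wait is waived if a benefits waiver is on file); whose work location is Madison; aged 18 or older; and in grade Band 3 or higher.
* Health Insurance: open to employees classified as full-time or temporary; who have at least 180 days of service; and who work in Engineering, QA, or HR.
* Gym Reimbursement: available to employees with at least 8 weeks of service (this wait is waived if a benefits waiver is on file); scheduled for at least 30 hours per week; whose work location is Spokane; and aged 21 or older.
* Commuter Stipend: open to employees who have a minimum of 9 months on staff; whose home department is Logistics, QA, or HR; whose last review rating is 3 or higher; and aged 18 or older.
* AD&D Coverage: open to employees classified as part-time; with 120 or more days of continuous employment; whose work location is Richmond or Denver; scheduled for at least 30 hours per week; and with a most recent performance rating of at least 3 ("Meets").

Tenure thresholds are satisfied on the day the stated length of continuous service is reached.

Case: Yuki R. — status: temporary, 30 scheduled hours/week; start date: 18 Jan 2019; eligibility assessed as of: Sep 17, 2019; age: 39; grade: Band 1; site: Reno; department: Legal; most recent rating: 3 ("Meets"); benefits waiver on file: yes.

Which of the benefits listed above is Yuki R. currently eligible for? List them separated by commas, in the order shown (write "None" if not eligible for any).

None

Service from 18 Jan 2019 to Sep 17, 2019: 242 days.
Short-Term Disability — status temporary ✗ (requires full-time) → not eligible.
Floating Holidays — status temporary ✗ (requires full-time or part-time) → not eligible.
Backup Childcare — status temporary ✓; benefits waiver on file ✓; site Reno ✗ (not Madison) → not eligible.
Health Insurance — status temporary ✓; service 242 days ≥ 180 days ✓; dept Legal ✗ → not eligible.
Gym Reimbursement — benefits waiver on file ✓; 30 hrs/wk ≥ 30 ✓; site Reno ✗ (not Spokane) → not eligible.
Commuter Stipend — service 242 days < 9 months (≈270 days) ✗ → not eligible.
AD&D Coverage — status temporary ✗ (requires part-time) → not eligible.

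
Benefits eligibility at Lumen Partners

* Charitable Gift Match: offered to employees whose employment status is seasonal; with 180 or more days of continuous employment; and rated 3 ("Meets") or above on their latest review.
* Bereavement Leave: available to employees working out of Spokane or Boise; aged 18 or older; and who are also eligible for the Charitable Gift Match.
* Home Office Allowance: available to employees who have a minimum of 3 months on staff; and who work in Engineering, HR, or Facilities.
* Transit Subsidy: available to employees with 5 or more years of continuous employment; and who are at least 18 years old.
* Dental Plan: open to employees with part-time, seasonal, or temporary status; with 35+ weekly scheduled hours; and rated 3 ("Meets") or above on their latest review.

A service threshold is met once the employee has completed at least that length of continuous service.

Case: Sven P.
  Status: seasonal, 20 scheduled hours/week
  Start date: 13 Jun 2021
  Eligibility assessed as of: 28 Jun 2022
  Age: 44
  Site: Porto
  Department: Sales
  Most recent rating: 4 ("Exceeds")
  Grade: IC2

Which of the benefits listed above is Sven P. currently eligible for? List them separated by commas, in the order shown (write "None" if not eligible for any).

Service from 13 Jun 2021 to 28 Jun 2022: 380 days.
Charitable Gift Match — status seasonal ✓; service 380 days ≥ 180 days ✓; rating 4 ≥ 3 ✓ → eligible.
Bereavement Leave — site Porto ✗ (not Spokane or Boise) → not eligible.
Home Office Allowance — service 380 days ≥ 3 months (≈90 days) ✓; dept Sales ✗ → not eligible.
Transit Subsidy — service 380 days < 5 years (≈1825 days) ✗ → not eligible.
Dental Plan — status seasonal ✓; 20 hrs/wk < 35 ✗ → not eligible.

Charitable Gift Match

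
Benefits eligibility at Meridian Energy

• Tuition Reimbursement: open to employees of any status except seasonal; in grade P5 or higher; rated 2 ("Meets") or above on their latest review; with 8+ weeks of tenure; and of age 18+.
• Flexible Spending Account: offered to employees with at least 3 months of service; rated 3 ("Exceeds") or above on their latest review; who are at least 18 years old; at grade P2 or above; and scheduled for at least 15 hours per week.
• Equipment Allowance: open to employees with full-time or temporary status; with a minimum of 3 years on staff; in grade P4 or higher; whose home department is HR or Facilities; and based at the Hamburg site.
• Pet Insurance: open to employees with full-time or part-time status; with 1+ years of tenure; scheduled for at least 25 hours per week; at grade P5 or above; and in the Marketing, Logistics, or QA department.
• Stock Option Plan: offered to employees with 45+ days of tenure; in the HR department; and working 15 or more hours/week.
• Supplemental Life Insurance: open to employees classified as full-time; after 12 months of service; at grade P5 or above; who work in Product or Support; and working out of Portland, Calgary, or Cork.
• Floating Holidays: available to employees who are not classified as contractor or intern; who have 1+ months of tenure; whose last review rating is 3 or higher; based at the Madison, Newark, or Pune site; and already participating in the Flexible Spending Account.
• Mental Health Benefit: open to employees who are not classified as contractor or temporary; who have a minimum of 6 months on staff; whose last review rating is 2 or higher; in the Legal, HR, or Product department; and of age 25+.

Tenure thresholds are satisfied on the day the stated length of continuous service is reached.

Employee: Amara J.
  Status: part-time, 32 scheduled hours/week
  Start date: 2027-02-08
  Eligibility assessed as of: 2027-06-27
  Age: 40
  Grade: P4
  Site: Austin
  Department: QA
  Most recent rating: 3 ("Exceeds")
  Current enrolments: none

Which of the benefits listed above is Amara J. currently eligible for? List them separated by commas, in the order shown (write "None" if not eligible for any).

Flexible Spending Account

Service from 2027-02-08 to 2027-06-27: 139 days.
Tuition Reimbursement — status part-time ✓ (not excluded); grade P4 < P5 ✗ → not eligible.
Flexible Spending Account — service 139 days ≥ 3 months (≈90 days) ✓; rating 3 ≥ 3 ✓; age 40 ≥ 18 ✓; grade P4 ≥ P2 ✓; 32 hrs/wk ≥ 15 ✓ → eligible.
Equipment Allowance — status part-time ✗ (requires full-time or temporary) → not eligible.
Pet Insurance — status part-time ✓; service 139 days < 1 year (≈365 days) ✗ → not eligible.
Stock Option Plan — service 139 days ≥ 45 days ✓; dept QA ✗ → not eligible.
Supplemental Life Insurance — status part-time ✗ (requires full-time) → not eligible.
Floating Holidays — status part-time ✓ (not excluded); service 139 days ≥ 1 month (≈30 days) ✓; rating 3 ≥ 3 ✓; site Austin ✗ (not Madison, Newark, or Pune) → not eligible.
Mental Health Benefit — status part-time ✓ (not excluded); service 139 days < 6 months (≈180 days) ✗ → not eligible.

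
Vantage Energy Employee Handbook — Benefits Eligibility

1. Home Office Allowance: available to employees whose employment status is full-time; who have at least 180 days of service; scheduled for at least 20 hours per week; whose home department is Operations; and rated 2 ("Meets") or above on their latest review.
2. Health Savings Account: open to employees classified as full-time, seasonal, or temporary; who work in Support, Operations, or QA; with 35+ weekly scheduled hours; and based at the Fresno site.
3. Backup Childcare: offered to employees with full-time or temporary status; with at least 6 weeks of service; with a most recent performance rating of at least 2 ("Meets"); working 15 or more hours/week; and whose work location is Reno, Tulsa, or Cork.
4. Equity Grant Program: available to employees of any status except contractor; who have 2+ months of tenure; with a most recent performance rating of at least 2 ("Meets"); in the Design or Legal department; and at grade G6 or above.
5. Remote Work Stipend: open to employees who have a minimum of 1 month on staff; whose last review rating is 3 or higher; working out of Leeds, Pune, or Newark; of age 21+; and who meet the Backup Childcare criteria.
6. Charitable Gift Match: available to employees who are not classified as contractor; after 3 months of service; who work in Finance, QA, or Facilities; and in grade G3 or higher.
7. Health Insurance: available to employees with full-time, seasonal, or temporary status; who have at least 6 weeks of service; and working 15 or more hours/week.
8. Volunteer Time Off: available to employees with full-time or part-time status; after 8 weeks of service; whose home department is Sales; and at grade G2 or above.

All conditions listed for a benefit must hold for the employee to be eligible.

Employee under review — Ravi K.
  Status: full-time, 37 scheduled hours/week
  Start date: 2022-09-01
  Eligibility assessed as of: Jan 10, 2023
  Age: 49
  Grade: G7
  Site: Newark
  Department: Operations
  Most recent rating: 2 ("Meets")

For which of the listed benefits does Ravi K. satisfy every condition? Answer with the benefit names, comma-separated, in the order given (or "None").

Health Insurance

Service from 2022-09-01 to Jan 10, 2023: 131 days.
Home Office Allowance — status full-time ✓; service 131 days < 180 days ✗ → not eligible.
Health Savings Account — status full-time ✓; dept Operations ✓; 37 hrs/wk ≥ 35 ✓; site Newark ✗ (not Fresno) → not eligible.
Backup Childcare — status full-time ✓; service 131 days ≥ 6 weeks (≈42 days) ✓; rating 2 ≥ 2 ✓; 37 hrs/wk ≥ 15 ✓; site Newark ✗ (not Reno, Tulsa, or Cork) → not eligible.
Equity Grant Program — status full-time ✓ (not excluded); service 131 days ≥ 2 months (≈60 days) ✓; rating 2 ≥ 2 ✓; dept Operations ✗ → not eligible.
Remote Work Stipend — service 131 days ≥ 1 month (≈30 days) ✓; rating 2 < 3 ✗ → not eligible.
Charitable Gift Match — status full-time ✓ (not excluded); service 131 days ≥ 3 months (≈90 days) ✓; dept Operations ✗ → not eligible.
Health Insurance — status full-time ✓; service 131 days ≥ 6 weeks (≈42 days) ✓; 37 hrs/wk ≥ 15 ✓ → eligible.
Volunteer Time Off — status full-time ✓; service 131 days ≥ 8 weeks (≈56 days) ✓; dept Operations ✗ → not eligible.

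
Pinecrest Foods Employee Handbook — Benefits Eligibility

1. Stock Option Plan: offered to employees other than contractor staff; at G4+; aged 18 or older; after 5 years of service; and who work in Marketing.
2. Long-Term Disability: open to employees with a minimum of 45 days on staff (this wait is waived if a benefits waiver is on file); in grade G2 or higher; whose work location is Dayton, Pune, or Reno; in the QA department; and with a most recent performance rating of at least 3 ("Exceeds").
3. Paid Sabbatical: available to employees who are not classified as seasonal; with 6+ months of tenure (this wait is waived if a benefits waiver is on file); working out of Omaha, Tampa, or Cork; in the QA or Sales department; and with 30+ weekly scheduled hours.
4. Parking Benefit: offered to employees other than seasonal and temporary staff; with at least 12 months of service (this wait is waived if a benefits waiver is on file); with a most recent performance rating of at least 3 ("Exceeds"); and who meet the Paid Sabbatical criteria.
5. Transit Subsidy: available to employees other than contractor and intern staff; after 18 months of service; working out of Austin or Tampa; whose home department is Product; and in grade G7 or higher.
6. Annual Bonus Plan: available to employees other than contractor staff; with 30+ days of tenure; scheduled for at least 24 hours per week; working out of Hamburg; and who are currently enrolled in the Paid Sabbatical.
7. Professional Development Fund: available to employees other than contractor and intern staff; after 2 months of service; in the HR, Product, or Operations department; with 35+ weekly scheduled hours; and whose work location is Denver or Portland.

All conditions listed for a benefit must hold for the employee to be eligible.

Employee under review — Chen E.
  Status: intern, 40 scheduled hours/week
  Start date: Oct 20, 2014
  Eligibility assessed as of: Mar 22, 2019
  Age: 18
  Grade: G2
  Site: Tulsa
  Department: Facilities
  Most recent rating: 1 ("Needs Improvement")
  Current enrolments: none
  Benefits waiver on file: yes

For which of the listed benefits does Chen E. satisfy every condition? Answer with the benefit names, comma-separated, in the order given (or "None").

Service from Oct 20, 2014 to Mar 22, 2019: 1614 days.
Stock Option Plan — status intern ✓ (not excluded); grade G2 < G4 ✗ → not eligible.
Long-Term Disability — benefits waiver on file ✓; grade G2 ≥ G2 ✓; site Tulsa ✗ (not Dayton, Pune, or Reno) → not eligible.
Paid Sabbatical — status intern ✓ (not excluded); benefits waiver on file ✓; site Tulsa ✗ (not Omaha, Tampa, or Cork) → not eligible.
Parking Benefit — status intern ✓ (not excluded); benefits waiver on file ✓; rating 1 < 3 ✗ → not eligible.
Transit Subsidy — status intern ✗ (excluded) → not eligible.
Annual Bonus Plan — status intern ✓ (not excluded); service 1614 days ≥ 30 days ✓; 40 hrs/wk ≥ 24 ✓; site Tulsa ✗ (not Hamburg) → not eligible.
Professional Development Fund — status intern ✗ (excluded) → not eligible.

None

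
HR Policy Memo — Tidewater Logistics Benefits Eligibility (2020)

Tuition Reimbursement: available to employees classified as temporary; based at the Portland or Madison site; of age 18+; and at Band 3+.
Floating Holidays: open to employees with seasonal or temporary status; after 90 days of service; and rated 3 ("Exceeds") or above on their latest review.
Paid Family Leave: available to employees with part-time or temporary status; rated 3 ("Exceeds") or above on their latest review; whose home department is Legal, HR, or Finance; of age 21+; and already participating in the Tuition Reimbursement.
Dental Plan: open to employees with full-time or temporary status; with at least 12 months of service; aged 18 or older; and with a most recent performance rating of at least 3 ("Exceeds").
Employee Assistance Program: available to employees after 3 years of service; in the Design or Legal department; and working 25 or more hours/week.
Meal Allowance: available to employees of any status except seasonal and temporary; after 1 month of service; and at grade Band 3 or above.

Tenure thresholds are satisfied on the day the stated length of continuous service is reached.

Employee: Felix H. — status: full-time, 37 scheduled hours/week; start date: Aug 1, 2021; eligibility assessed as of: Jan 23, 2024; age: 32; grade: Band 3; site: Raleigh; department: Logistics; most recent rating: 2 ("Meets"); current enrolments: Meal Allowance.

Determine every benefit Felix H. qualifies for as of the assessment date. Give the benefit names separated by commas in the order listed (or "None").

Service from Aug 1, 2021 to Jan 23, 2024: 905 days.
Tuition Reimbursement — status full-time ✗ (requires temporary) → not eligible.
Floating Holidays — status full-time ✗ (requires seasonal or temporary) → not eligible.
Paid Family Leave — status full-time ✗ (requires part-time or temporary) → not eligible.
Dental Plan — status full-time ✓; service 905 days ≥ 12 months (≈360 days) ✓; age 32 ≥ 18 ✓; rating 2 < 3 ✗ → not eligible.
Employee Assistance Program — service 905 days < 3 years (≈1095 days) ✗ → not eligible.
Meal Allowance — status full-time ✓ (not excluded); service 905 days ≥ 1 month (≈30 days) ✓; grade Band 3 ≥ Band 3 ✓ → eligible.

Meal Allowance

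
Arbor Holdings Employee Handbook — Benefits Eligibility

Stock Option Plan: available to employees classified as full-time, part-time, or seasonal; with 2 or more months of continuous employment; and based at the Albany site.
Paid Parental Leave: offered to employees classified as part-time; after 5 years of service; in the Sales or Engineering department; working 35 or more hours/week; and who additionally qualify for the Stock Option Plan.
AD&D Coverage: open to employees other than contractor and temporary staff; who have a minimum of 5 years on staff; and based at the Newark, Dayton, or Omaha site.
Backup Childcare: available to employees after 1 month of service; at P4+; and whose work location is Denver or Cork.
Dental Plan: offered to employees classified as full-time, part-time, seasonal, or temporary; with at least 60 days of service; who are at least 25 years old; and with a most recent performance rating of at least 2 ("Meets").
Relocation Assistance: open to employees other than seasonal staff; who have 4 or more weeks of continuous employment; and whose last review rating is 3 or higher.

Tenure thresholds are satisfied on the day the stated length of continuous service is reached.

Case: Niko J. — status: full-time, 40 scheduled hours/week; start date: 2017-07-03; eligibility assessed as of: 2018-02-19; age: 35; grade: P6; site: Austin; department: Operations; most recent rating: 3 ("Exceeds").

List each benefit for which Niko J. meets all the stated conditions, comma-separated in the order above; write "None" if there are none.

Service from 2017-07-03 to 2018-02-19: 231 days.
Stock Option Plan — status full-time ✓; service 231 days ≥ 2 months (≈60 days) ✓; site Austin ✗ (not Albany) → not eligible.
Paid Parental Leave — status full-time ✗ (requires part-time) → not eligible.
AD&D Coverage — status full-time ✓ (not excluded); service 231 days < 5 years (≈1825 days) ✗ → not eligible.
Backup Childcare — service 231 days ≥ 1 month (≈30 days) ✓; grade P6 ≥ P4 ✓; site Austin ✗ (not Denver or Cork) → not eligible.
Dental Plan — status full-time ✓; service 231 days ≥ 60 days ✓; age 35 ≥ 25 ✓; rating 3 ≥ 2 ✓ → eligible.
Relocation Assistance — status full-time ✓ (not excluded); service 231 days ≥ 4 weeks (≈28 days) ✓; rating 3 ≥ 3 ✓ → eligible.

Dental Plan, Relocation Assistance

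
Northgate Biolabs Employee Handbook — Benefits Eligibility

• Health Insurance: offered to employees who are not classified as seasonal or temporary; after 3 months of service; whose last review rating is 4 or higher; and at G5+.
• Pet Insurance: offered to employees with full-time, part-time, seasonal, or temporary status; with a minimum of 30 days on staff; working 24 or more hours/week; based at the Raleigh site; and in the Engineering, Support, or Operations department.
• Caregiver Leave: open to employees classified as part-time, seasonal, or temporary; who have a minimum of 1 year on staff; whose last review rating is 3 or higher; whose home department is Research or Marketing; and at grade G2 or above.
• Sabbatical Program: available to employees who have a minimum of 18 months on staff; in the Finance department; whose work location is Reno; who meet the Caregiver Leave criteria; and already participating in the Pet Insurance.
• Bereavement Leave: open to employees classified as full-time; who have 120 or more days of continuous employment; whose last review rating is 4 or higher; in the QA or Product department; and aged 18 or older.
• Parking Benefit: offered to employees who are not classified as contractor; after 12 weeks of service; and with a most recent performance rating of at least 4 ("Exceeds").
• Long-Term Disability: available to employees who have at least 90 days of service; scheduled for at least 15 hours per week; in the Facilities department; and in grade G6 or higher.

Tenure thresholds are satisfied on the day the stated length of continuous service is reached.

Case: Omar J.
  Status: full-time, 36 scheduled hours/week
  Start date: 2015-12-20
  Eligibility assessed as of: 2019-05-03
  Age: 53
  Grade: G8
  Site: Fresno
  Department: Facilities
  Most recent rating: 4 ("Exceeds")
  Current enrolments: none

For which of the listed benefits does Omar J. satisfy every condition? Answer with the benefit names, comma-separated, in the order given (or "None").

Health Insurance, Parking Benefit, Long-Term Disability

Service from 2015-12-20 to 2019-05-03: 1230 days.
Health Insurance — status full-time ✓ (not excluded); service 1230 days ≥ 3 months (≈90 days) ✓; rating 4 ≥ 4 ✓; grade G8 ≥ G5 ✓ → eligible.
Pet Insurance — status full-time ✓; service 1230 days ≥ 30 days ✓; 36 hrs/wk ≥ 24 ✓; site Fresno ✗ (not Raleigh) → not eligible.
Caregiver Leave — status full-time ✗ (requires part-time, seasonal, or temporary) → not eligible.
Sabbatical Program — service 1230 days ≥ 18 months (≈540 days) ✓; dept Facilities ✗ → not eligible.
Bereavement Leave — status full-time ✓; service 1230 days ≥ 120 days ✓; rating 4 ≥ 4 ✓; dept Facilities ✗ → not eligible.
Parking Benefit — status full-time ✓ (not excluded); service 1230 days ≥ 12 weeks (≈84 days) ✓; rating 4 ≥ 4 ✓ → eligible.
Long-Term Disability — service 1230 days ≥ 90 days ✓; 36 hrs/wk ≥ 15 ✓; dept Facilities ✓; grade G8 ≥ G6 ✓ → eligible.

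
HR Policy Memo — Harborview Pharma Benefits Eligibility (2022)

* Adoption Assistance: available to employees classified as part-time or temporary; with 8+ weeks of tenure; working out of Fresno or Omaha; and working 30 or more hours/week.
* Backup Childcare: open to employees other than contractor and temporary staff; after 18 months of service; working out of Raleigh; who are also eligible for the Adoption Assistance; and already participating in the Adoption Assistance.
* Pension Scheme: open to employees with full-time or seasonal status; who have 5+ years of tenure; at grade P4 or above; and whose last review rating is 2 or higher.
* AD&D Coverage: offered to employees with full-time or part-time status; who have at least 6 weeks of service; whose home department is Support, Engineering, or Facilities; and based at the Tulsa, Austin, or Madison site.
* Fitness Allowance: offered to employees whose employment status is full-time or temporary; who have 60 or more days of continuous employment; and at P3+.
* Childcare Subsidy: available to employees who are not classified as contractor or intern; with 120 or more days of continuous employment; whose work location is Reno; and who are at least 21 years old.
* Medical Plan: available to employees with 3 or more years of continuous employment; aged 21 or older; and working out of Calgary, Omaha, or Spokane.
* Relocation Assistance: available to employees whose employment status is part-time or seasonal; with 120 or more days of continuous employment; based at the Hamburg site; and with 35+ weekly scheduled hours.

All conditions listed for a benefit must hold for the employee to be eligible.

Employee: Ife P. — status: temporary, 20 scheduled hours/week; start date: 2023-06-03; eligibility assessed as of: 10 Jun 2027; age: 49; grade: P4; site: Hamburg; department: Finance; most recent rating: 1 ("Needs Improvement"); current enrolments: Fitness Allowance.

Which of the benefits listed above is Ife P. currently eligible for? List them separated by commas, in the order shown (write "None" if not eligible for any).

Fitness Allowance

Service from 2023-06-03 to 10 Jun 2027: 1468 days.
Adoption Assistance — status temporary ✓; service 1468 days ≥ 8 weeks (≈56 days) ✓; site Hamburg ✗ (not Fresno or Omaha) → not eligible.
Backup Childcare — status temporary ✗ (excluded) → not eligible.
Pension Scheme — status temporary ✗ (requires full-time or seasonal) → not eligible.
AD&D Coverage — status temporary ✗ (requires full-time or part-time) → not eligible.
Fitness Allowance — status temporary ✓; service 1468 days ≥ 60 days ✓; grade P4 ≥ P3 ✓ → eligible.
Childcare Subsidy — status temporary ✓ (not excluded); service 1468 days ≥ 120 days ✓; site Hamburg ✗ (not Reno) → not eligible.
Medical Plan — service 1468 days ≥ 3 years (≈1095 days) ✓; age 49 ≥ 21 ✓; site Hamburg ✗ (not Calgary, Omaha, or Spokane) → not eligible.
Relocation Assistance — status temporary ✗ (requires part-time or seasonal) → not eligible.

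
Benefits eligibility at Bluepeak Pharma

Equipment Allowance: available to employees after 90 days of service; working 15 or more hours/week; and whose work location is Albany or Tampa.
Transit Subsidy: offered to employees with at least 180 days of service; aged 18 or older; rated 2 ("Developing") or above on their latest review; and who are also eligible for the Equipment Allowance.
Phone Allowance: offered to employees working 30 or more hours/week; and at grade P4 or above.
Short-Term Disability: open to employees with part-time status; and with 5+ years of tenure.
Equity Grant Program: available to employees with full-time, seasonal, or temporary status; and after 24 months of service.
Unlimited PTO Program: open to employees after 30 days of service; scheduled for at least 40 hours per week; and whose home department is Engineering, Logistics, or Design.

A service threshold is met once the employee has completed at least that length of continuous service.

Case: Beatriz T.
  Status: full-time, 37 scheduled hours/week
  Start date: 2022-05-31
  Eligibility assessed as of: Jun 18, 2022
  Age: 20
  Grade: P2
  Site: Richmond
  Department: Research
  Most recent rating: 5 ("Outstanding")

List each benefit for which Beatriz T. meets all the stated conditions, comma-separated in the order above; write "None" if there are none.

None

Service from 2022-05-31 to Jun 18, 2022: 18 days.
Equipment Allowance — service 18 days < 90 days ✗ → not eligible.
Transit Subsidy — service 18 days < 180 days ✗ → not eligible.
Phone Allowance — 37 hrs/wk ≥ 30 ✓; grade P2 < P4 ✗ → not eligible.
Short-Term Disability — status full-time ✗ (requires part-time) → not eligible.
Equity Grant Program — status full-time ✓; service 18 days < 24 months (≈720 days) ✗ → not eligible.
Unlimited PTO Program — service 18 days < 30 days ✗ → not eligible.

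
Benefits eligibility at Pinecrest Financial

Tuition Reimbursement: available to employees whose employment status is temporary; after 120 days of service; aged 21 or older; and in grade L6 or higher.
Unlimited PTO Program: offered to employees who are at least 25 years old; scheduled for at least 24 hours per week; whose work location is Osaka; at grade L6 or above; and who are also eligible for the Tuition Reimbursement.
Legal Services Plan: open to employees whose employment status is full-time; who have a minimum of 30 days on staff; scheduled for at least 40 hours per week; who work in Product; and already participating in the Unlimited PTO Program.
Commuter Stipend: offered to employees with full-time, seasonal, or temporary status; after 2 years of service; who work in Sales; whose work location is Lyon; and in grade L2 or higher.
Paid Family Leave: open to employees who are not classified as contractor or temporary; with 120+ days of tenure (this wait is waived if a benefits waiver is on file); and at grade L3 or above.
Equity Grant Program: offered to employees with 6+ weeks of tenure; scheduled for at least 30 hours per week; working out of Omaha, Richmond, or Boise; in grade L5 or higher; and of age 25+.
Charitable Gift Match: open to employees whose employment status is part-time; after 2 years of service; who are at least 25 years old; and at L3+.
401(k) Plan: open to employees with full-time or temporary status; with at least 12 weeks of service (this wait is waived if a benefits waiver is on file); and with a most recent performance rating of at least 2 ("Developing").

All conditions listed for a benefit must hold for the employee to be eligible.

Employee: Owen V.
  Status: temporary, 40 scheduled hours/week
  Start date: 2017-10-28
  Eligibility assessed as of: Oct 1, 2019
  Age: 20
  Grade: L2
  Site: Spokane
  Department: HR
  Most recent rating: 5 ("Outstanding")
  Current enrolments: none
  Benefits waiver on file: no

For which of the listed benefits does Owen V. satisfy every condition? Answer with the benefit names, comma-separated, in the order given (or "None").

401(k) Plan

Service from 2017-10-28 to Oct 1, 2019: 703 days.
Tuition Reimbursement — status temporary ✓; service 703 days ≥ 120 days ✓; age 20 < 21 ✗ → not eligible.
Unlimited PTO Program — age 20 < 25 ✗ → not eligible.
Legal Services Plan — status temporary ✗ (requires full-time) → not eligible.
Commuter Stipend — status temporary ✓; service 703 days < 2 years (≈730 days) ✗ → not eligible.
Paid Family Leave — status temporary ✗ (excluded) → not eligible.
Equity Grant Program — service 703 days ≥ 6 weeks (≈42 days) ✓; 40 hrs/wk ≥ 30 ✓; site Spokane ✗ (not Omaha, Richmond, or Boise) → not eligible.
Charitable Gift Match — status temporary ✗ (requires part-time) → not eligible.
401(k) Plan — status temporary ✓; no waiver, service 703 days ≥ 12 weeks (≈84 days) ✓; rating 5 ≥ 2 ✓ → eligible.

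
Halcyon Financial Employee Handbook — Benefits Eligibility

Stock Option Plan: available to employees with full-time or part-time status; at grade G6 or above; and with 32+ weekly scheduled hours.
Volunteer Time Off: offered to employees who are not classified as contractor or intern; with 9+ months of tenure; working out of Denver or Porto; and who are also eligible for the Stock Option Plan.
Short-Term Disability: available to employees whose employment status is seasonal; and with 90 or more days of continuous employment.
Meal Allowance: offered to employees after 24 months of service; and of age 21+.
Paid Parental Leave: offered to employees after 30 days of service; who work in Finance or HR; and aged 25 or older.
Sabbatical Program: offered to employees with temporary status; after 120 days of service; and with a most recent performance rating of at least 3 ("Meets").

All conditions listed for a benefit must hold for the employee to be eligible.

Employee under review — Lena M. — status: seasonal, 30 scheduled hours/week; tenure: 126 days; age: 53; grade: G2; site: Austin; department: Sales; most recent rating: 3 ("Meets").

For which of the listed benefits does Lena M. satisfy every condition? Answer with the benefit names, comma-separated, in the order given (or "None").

Stock Option Plan — status seasonal ✗ (requires full-time or part-time) → not eligible.
Volunteer Time Off — status seasonal ✓ (not excluded); service 126 days < 9 months (≈270 days) ✗ → not eligible.
Short-Term Disability — status seasonal ✓; service 126 days ≥ 90 days ✓ → eligible.
Meal Allowance — service 126 days < 24 months (≈720 days) ✗ → not eligible.
Paid Parental Leave — service 126 days ≥ 30 days ✓; dept Sales ✗ → not eligible.
Sabbatical Program — status seasonal ✗ (requires temporary) → not eligible.

Short-Term Disability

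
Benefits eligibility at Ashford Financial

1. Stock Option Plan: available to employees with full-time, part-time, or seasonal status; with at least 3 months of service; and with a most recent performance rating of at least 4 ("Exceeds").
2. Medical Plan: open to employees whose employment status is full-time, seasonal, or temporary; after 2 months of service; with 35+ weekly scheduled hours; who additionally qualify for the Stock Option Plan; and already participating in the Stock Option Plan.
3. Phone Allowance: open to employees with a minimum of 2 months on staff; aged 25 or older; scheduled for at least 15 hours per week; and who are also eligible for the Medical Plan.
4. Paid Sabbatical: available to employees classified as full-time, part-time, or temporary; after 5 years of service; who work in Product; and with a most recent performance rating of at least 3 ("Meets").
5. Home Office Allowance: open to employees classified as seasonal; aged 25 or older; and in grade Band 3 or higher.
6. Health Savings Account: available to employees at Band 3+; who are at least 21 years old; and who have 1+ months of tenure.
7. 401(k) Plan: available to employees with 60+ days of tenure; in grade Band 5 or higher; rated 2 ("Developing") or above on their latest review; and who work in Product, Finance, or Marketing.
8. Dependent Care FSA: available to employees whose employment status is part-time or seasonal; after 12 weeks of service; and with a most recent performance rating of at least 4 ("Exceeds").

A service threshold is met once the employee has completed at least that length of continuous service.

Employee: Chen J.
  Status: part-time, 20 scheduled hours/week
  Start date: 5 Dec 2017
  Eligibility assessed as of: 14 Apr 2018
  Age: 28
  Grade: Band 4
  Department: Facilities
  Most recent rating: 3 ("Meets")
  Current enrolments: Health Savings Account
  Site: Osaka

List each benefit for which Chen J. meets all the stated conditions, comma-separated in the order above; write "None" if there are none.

Service from 5 Dec 2017 to 14 Apr 2018: 130 days.
Stock Option Plan — status part-time ✓; service 130 days ≥ 3 months (≈90 days) ✓; rating 3 < 4 ✗ → not eligible.
Medical Plan — status part-time ✗ (requires full-time, seasonal, or temporary) → not eligible.
Phone Allowance — service 130 days ≥ 2 months (≈60 days) ✓; age 28 ≥ 25 ✓; 20 hrs/wk ≥ 15 ✓; not eligible for Medical Plan ✗ → not eligible.
Paid Sabbatical — status part-time ✓; service 130 days < 5 years (≈1825 days) ✗ → not eligible.
Home Office Allowance — status part-time ✗ (requires seasonal) → not eligible.
Health Savings Account — grade Band 4 ≥ Band 3 ✓; age 28 ≥ 21 ✓; service 130 days ≥ 1 month (≈30 days) ✓ → eligible.
401(k) Plan — service 130 days ≥ 60 days ✓; grade Band 4 < Band 5 ✗ → not eligible.
Dependent Care FSA — status part-time ✓; service 130 days ≥ 12 weeks (≈84 days) ✓; rating 3 < 4 ✗ → not eligible.

Health Savings Account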